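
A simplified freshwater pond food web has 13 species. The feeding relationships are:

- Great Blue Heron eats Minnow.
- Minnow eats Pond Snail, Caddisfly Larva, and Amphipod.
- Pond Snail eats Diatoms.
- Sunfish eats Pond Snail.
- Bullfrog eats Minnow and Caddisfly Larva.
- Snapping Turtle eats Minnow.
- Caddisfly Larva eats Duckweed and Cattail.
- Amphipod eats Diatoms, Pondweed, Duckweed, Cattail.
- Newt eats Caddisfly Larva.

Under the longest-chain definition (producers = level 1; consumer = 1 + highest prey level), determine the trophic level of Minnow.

Duckweed is a producer → level 1.
Amphipod eats Duckweed (level 1); other prey at levels: Pondweed 1, Cattail 1, Diatoms 1 → level 2.
Minnow eats Amphipod (level 2); other prey at levels: Caddisfly Larva 2, Pond Snail 2 → level 3.

Trophic level 3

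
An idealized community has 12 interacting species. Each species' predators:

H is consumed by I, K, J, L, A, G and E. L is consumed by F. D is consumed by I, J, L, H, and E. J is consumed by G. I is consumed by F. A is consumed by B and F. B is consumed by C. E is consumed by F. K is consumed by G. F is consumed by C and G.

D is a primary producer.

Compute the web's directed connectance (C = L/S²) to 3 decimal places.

The web has S = 12 species and L = 22 feeding links.
C = L / S² = 22 / 144 = 0.1528 ≈ 0.153.

C = 0.153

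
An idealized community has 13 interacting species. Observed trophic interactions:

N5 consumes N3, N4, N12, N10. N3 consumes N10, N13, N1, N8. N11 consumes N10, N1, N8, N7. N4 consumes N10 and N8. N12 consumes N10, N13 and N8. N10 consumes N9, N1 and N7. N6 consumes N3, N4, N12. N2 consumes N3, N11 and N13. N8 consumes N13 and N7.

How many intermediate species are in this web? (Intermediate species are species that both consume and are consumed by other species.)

6

Intermediate species (has both prey and predators): N8, N10, N11, N3, N12, N4.
Count: 6.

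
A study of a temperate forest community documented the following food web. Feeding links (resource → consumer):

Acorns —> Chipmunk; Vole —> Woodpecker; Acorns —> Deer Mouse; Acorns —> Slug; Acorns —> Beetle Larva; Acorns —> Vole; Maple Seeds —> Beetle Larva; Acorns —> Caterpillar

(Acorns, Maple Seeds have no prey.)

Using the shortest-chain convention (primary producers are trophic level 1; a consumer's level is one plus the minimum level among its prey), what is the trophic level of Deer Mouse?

Trophic level 2

Acorns is a producer → level 1.
Deer Mouse eats Acorns → level 2.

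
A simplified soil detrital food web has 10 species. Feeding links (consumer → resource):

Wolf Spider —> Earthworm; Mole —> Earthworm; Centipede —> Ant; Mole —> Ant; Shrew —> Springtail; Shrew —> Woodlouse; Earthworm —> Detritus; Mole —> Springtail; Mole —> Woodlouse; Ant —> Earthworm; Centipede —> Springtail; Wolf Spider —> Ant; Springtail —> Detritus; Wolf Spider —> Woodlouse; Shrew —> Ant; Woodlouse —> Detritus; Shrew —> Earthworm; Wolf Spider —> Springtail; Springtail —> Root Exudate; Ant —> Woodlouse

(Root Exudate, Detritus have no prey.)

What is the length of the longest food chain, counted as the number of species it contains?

4 species

One longest chain: Detritus → Woodlouse → Ant → Centipede.
It has 4 species and 3 links.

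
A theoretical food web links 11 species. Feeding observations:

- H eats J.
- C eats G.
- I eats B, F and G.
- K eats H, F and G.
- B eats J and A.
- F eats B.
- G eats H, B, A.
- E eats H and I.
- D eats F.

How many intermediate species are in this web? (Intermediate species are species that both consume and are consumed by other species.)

Intermediate species (has both prey and predators): H, B, F, G, I.
Count: 5.

5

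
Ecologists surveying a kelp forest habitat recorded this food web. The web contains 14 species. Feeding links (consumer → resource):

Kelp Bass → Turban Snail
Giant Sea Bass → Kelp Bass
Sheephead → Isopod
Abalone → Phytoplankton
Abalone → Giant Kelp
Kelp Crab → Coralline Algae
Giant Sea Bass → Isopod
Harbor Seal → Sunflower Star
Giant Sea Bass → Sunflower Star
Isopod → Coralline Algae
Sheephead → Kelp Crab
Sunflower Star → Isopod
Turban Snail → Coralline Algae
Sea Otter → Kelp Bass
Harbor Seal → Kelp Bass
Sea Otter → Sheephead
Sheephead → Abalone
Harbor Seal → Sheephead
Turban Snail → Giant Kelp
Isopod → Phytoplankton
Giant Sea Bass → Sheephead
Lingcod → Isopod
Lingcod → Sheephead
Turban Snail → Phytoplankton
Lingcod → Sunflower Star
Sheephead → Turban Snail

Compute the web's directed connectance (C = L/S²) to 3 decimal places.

The web has S = 14 species and L = 26 feeding links.
C = L / S² = 26 / 196 = 0.1327 ≈ 0.133.

C = 0.133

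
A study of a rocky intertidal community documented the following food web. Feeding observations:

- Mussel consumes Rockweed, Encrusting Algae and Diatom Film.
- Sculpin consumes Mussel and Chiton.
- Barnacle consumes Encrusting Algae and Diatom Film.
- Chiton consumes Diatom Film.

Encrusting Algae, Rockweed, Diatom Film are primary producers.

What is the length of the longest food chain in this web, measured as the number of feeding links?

2 links

One longest chain: Encrusting Algae → Mussel → Sculpin.
It has 3 species and 2 links.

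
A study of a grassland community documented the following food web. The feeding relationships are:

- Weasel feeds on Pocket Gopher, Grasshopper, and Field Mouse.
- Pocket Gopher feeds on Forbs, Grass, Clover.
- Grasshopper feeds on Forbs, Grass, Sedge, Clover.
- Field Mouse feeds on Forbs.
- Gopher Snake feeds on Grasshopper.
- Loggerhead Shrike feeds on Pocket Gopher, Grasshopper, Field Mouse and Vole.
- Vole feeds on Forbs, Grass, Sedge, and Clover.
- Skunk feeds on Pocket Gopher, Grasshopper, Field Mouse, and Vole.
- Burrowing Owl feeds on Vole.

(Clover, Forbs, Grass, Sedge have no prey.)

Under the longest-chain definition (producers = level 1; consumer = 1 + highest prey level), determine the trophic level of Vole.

Clover is a producer → level 1.
Vole eats Clover (level 1); other prey at levels: Forbs 1, Grass 1, Sedge 1 → level 2.

Trophic level 2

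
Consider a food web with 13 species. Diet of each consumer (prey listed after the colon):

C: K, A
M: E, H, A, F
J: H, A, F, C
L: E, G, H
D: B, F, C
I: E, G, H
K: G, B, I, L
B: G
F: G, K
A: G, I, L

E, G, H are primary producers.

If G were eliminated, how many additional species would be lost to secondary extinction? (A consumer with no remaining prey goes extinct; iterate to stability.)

1

Remove G.
Round 1: B (all prey gone) → extinct.
No further losses. Total secondary extinctions: 1.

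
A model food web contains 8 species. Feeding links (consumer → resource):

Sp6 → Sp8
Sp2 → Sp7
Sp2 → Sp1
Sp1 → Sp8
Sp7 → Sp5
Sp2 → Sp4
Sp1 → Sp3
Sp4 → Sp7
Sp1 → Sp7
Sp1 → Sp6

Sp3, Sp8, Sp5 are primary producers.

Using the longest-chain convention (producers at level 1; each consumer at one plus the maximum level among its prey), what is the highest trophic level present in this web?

4

Producers (level 1): Sp3, Sp8, Sp5.
Sp5 → Sp7 → Sp4 → Sp2 gives Sp2 level 4.
No species has a prey at level 4, so no species reaches level 5.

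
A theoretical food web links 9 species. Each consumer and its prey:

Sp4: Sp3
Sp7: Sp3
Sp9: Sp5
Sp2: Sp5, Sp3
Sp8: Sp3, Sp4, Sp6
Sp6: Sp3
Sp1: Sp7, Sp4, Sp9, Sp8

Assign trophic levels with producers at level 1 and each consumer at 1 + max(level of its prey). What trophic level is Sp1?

Trophic level 4

Sp3 is a producer → level 1.
Sp4 eats Sp3 → level 2.
Sp8 eats Sp4 (level 2); other prey at levels: Sp3 1, Sp6 2 → level 3.
Sp1 eats Sp8 (level 3); other prey at levels: Sp7 2, Sp4 2, Sp9 2 → level 4.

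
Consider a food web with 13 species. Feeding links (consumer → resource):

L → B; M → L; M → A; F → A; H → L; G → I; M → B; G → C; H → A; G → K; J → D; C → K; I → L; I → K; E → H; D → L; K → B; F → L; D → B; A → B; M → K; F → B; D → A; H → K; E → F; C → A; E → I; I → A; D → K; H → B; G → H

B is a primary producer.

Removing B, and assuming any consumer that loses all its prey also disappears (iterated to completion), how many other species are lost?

12

Remove B.
Round 1: A (all prey gone), K (all prey gone), L (all prey gone) → extinct.
Round 2: D (all prey gone), M (all prey gone), F (all prey gone), I (all prey gone), C (all prey gone), H (all prey gone) → extinct.
Round 3: G (all prey gone), J (all prey gone), E (all prey gone) → extinct.
No further losses. Total secondary extinctions: 12.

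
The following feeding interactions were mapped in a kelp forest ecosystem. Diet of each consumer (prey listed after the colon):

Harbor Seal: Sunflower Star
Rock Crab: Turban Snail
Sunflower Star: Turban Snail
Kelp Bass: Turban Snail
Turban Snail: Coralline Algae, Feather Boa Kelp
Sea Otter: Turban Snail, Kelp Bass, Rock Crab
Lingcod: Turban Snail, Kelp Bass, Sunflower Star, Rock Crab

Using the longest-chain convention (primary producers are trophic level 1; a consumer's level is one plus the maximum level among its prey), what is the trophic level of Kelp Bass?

Coralline Algae is a producer → level 1.
Turban Snail eats Coralline Algae (level 1); other prey at levels: Feather Boa Kelp 1 → level 2.
Kelp Bass eats Turban Snail → level 3.

Trophic level 3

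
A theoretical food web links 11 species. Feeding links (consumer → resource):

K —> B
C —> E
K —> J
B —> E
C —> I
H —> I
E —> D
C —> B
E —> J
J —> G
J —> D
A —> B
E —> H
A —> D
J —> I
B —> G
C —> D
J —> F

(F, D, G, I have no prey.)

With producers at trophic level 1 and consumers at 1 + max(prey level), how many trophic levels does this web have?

Producers (level 1): F, D, G, I.
F → J → E → B → K gives K level 5.
No species has a prey at level 5, so no species reaches level 6.

5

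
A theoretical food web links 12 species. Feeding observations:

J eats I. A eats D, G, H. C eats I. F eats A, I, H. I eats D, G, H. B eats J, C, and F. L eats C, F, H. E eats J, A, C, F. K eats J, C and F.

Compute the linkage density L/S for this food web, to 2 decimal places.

L/S = 2.00

There are L = 24 links among S = 12 species.
L/S = 24/12 = 2.0000 ≈ 2.00.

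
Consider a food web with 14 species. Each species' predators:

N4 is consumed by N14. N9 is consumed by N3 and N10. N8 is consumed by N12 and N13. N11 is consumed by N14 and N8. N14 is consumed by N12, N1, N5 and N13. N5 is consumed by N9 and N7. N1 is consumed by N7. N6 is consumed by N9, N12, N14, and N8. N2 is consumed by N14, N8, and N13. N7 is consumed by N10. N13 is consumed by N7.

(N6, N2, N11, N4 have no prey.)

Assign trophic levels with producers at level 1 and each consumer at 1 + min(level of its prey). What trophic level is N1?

N6 is a producer → level 1.
N14 eats N6 → level 2.
N1 eats N14 → level 3.
No prey of N1 is below level 2, so 3 is the minimum.

Trophic level 3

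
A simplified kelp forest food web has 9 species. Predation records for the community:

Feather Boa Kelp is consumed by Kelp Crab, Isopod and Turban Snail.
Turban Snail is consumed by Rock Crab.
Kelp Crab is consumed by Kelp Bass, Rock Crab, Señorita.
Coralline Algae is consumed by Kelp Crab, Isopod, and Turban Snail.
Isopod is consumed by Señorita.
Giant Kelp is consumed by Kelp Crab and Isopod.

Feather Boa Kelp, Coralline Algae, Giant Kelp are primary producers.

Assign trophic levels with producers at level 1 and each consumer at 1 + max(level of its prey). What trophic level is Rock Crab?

Feather Boa Kelp is a producer → level 1.
Turban Snail eats Feather Boa Kelp (level 1); other prey at levels: Coralline Algae 1 → level 2.
Rock Crab eats Turban Snail (level 2); other prey at levels: Kelp Crab 2 → level 3.

Trophic level 3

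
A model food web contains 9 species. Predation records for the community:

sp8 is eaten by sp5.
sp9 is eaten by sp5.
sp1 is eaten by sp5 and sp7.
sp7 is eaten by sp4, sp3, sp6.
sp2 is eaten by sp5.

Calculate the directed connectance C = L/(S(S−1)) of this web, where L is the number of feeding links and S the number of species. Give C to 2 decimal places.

C = 0.11

The web has S = 9 species and L = 8 feeding links.
C = L / (S(S−1)) = 8 / 72 = 0.1111 ≈ 0.11.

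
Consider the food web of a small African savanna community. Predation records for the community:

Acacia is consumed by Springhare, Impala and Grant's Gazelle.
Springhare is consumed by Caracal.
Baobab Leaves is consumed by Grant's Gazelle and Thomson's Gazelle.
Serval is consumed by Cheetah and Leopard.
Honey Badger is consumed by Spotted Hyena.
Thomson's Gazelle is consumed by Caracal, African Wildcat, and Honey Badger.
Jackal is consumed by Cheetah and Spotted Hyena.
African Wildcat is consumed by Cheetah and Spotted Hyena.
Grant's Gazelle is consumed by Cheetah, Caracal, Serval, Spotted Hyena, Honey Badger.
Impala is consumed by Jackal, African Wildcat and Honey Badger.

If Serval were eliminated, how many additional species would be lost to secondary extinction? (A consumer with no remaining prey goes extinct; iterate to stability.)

1

Remove Serval.
Round 1: Leopard (all prey gone) → extinct.
No further losses. Total secondary extinctions: 1.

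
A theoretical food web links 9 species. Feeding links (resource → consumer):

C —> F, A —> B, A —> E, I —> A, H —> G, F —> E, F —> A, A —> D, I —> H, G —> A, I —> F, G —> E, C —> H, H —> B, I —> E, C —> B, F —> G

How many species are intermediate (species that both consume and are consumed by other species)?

4

Intermediate species (has both prey and predators): F, H, G, A.
Count: 4.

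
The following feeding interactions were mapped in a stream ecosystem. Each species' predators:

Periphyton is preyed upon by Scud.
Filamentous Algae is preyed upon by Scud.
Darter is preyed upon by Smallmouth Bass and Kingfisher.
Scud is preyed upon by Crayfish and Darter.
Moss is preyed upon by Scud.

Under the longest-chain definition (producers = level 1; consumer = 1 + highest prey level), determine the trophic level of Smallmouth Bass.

Moss is a producer → level 1.
Scud eats Moss (level 1); other prey at levels: Periphyton 1, Filamentous Algae 1 → level 2.
Darter eats Scud → level 3.
Smallmouth Bass eats Darter → level 4.

Trophic level 4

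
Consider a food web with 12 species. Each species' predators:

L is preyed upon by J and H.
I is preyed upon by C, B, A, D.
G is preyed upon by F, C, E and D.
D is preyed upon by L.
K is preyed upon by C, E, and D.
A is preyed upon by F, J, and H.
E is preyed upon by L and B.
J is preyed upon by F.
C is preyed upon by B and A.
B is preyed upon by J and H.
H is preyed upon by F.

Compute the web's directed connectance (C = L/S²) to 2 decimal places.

The web has S = 12 species and L = 25 feeding links.
C = L / S² = 25 / 144 = 0.1736 ≈ 0.17.

C = 0.17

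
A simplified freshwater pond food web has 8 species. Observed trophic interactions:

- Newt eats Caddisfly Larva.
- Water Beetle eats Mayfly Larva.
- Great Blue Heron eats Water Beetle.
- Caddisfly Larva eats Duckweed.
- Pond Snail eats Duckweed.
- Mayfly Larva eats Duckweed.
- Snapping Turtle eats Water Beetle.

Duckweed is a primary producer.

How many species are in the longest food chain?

4 species

One longest chain: Duckweed → Mayfly Larva → Water Beetle → Great Blue Heron.
It has 4 species and 3 links.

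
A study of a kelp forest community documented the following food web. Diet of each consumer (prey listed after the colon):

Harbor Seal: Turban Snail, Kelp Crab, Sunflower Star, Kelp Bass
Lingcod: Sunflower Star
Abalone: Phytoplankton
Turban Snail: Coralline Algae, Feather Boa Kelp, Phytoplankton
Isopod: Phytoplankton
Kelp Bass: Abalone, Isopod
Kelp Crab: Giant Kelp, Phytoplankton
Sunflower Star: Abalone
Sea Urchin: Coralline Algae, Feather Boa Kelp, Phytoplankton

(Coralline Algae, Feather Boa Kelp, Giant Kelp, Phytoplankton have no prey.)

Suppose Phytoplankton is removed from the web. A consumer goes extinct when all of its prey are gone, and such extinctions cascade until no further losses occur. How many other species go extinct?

5

Remove Phytoplankton.
Round 1: Abalone (all prey gone), Isopod (all prey gone) → extinct.
Round 2: Sunflower Star (all prey gone), Kelp Bass (all prey gone) → extinct.
Round 3: Lingcod (all prey gone) → extinct.
No further losses. Total secondary extinctions: 5.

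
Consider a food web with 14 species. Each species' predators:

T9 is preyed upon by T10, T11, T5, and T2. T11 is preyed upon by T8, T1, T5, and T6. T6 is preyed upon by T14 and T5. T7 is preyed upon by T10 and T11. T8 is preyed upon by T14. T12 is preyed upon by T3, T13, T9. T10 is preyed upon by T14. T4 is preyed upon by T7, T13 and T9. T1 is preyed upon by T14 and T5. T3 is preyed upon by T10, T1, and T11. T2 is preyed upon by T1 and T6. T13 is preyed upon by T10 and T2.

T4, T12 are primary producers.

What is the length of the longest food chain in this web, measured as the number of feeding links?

4 links

One longest chain: T4 → T9 → T2 → T6 → T5.
It has 5 species and 4 links.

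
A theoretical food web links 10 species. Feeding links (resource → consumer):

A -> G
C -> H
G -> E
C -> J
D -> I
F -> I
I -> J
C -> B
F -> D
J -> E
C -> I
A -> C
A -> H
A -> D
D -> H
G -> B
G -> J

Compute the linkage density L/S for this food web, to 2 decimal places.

L/S = 1.70

There are L = 17 links among S = 10 species.
L/S = 17/10 = 1.7000 ≈ 1.70.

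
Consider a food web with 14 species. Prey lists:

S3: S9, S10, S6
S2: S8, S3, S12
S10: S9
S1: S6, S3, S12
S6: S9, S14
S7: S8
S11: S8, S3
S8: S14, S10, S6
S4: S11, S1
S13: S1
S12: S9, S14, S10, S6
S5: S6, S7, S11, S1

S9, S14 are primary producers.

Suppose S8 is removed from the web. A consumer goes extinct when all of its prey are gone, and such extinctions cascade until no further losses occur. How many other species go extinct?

1

Remove S8.
Round 1: S7 (all prey gone) → extinct.
No further losses. Total secondary extinctions: 1.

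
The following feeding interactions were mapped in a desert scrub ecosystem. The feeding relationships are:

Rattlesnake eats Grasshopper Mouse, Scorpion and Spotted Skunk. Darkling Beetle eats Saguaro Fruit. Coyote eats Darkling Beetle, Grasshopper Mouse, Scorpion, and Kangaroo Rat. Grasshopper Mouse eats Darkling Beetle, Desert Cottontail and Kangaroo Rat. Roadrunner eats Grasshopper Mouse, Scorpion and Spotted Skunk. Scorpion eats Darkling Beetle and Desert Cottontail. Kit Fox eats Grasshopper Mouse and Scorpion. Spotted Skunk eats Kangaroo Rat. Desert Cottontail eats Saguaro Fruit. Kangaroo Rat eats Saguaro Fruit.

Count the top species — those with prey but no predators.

4

Top species (has prey, but nothing eats it): Roadrunner, Rattlesnake, Coyote, Kit Fox.
Count: 4.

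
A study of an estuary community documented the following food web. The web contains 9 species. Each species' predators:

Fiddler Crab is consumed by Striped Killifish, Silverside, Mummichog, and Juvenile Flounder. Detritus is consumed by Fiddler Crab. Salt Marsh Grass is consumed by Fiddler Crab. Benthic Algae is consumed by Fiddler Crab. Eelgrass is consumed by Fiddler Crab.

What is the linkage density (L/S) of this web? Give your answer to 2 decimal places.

L/S = 0.89

There are L = 8 links among S = 9 species.
L/S = 8/9 = 0.8889 ≈ 0.89.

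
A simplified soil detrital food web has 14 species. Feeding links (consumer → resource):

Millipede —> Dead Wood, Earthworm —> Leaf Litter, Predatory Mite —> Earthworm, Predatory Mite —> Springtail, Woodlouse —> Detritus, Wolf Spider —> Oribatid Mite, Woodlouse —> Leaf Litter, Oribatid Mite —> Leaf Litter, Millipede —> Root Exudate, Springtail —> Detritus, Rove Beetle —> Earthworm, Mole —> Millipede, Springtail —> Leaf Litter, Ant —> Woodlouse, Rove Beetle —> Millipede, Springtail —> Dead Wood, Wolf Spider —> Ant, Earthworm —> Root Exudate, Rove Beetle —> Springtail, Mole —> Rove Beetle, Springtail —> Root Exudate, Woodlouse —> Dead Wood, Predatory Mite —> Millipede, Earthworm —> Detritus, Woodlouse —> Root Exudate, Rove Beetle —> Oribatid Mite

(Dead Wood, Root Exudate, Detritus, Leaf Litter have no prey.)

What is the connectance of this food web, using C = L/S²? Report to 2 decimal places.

C = 0.13

The web has S = 14 species and L = 26 feeding links.
C = L / S² = 26 / 196 = 0.1327 ≈ 0.13.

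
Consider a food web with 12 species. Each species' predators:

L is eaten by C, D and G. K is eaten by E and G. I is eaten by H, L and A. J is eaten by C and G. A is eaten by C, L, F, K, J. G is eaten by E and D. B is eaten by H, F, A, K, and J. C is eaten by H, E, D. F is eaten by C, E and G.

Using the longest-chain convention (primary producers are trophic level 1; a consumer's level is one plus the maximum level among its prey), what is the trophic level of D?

Trophic level 5

B is a producer → level 1.
A eats B (level 1); other prey at levels: I 1 → level 2.
F eats A (level 2); other prey at levels: B 1 → level 3.
C eats F (level 3); other prey at levels: A 2, L 3, J 3 → level 4.
D eats C (level 4); other prey at levels: L 3, G 4 → level 5.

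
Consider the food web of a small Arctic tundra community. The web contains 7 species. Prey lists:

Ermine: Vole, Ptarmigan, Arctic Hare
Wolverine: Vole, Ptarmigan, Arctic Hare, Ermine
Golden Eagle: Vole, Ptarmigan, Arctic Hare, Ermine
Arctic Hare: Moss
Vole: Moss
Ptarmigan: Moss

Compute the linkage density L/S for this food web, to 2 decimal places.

There are L = 14 links among S = 7 species.
L/S = 14/7 = 2.0000 ≈ 2.00.

L/S = 2.00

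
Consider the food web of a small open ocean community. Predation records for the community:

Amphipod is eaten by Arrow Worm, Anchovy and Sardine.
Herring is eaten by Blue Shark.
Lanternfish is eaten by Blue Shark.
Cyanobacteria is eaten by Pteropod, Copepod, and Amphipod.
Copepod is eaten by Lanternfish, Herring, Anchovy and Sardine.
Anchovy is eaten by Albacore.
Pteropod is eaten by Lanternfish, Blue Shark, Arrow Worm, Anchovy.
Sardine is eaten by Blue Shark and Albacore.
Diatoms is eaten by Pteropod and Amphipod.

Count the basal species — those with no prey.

Basal species (no prey listed): Cyanobacteria, Diatoms.
Count: 2.

2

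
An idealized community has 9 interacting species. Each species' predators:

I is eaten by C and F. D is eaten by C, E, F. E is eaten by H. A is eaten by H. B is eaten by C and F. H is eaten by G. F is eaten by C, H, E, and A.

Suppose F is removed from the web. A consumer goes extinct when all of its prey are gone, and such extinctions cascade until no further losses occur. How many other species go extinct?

1

Remove F.
Round 1: A (all prey gone) → extinct.
No further losses. Total secondary extinctions: 1.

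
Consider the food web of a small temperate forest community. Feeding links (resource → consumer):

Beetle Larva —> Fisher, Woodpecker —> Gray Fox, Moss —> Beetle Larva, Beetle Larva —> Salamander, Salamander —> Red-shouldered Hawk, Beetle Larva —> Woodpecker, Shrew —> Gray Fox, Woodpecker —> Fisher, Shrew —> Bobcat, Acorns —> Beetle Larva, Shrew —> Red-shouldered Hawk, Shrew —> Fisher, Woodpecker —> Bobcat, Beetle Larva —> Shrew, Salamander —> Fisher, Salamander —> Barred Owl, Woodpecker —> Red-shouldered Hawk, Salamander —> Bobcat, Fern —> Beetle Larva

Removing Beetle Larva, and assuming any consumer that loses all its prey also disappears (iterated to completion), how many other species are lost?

Remove Beetle Larva.
Round 1: Shrew (all prey gone), Woodpecker (all prey gone), Salamander (all prey gone) → extinct.
Round 2: Red-shouldered Hawk (all prey gone), Fisher (all prey gone), Gray Fox (all prey gone), Bobcat (all prey gone), Barred Owl (all prey gone) → extinct.
No further losses. Total secondary extinctions: 8.

8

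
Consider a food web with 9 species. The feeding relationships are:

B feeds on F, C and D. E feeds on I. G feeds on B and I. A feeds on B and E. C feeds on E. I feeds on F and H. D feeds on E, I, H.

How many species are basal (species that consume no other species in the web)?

Basal species (no prey listed): H, F.
Count: 2.

2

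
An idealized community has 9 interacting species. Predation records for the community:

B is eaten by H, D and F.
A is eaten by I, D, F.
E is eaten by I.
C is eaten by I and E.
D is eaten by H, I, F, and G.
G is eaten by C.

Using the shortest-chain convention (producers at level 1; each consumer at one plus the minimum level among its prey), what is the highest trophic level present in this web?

5

Producers (level 1): B, A.
Following each consumer down to its lowest-level prey: B → D → G → C → E (levels 1 through 5).
All prey of E (C 4) are at level 4 or above, so E is at level 1 + 4 = 5.
Every consumer has at least one prey at level 4 or below, so none exceeds level 5.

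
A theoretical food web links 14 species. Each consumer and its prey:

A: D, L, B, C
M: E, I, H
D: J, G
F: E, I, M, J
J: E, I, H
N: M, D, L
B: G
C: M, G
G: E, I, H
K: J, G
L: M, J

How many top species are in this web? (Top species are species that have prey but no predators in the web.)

4

Top species (has prey, but nothing eats it): K, F, N, A.
Count: 4.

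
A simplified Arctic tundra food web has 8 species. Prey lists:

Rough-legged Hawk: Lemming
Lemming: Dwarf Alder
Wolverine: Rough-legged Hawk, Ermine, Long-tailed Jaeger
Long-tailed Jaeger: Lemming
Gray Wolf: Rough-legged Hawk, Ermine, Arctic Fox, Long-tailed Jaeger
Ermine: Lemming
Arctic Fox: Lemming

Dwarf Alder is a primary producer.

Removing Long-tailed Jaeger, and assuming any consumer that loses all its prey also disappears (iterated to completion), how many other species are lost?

Remove Long-tailed Jaeger.
Every predator of it retains at least one other prey: Wolverine still has Rough-legged Hawk, Ermine; Gray Wolf still has Rough-legged Hawk, Ermine, Arctic Fox.
No consumer loses all prey, so no secondary extinctions occur.

0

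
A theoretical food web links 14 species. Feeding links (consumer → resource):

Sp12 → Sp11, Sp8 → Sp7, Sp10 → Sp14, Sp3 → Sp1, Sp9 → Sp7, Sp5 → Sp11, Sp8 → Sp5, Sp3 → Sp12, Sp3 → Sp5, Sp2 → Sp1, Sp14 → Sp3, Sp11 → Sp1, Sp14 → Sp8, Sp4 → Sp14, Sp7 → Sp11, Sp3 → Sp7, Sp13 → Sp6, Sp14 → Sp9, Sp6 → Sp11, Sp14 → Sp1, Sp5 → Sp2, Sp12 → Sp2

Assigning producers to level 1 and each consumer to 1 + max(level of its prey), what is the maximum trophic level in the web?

Producers (level 1): Sp1.
Sp1 → Sp11 → Sp7 → Sp9 → Sp14 → Sp10 gives Sp10 level 6.
No species has a prey at level 6, so no species reaches level 7.

6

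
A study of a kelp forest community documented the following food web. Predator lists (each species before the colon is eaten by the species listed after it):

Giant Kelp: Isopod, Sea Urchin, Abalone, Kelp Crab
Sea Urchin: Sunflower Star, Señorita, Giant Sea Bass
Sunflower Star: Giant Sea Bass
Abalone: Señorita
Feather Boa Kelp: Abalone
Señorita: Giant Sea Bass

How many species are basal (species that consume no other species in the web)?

Basal species (no prey listed): Giant Kelp, Feather Boa Kelp.
Count: 2.

2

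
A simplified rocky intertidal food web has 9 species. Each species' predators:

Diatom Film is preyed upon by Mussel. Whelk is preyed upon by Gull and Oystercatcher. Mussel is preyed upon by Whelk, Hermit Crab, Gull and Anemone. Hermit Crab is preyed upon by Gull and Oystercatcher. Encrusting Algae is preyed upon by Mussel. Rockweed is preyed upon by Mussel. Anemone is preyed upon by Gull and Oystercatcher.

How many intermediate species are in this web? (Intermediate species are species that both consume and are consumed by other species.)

4

Intermediate species (has both prey and predators): Mussel, Whelk, Hermit Crab, Anemone.
Count: 4.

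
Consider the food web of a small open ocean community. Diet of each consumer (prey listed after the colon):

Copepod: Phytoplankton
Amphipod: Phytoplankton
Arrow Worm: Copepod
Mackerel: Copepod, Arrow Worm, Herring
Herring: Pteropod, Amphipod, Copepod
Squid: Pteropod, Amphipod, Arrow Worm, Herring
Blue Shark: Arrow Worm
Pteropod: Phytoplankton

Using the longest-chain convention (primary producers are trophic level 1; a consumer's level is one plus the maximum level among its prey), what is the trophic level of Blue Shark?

Trophic level 4

Phytoplankton is a producer → level 1.
Copepod eats Phytoplankton → level 2.
Arrow Worm eats Copepod → level 3.
Blue Shark eats Arrow Worm → level 4.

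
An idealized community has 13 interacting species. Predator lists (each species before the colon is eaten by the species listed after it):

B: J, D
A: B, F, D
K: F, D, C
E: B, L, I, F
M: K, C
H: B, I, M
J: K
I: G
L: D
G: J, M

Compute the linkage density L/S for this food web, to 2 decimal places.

There are L = 22 links among S = 13 species.
L/S = 22/13 = 1.6923 ≈ 1.69.

L/S = 1.69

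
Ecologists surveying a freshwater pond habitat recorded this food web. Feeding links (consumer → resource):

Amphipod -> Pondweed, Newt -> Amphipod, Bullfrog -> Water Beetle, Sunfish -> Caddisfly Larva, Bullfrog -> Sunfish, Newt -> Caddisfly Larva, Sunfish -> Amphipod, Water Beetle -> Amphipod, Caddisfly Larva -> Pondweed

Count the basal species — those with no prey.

1

Basal species (no prey listed): Pondweed.
Count: 1.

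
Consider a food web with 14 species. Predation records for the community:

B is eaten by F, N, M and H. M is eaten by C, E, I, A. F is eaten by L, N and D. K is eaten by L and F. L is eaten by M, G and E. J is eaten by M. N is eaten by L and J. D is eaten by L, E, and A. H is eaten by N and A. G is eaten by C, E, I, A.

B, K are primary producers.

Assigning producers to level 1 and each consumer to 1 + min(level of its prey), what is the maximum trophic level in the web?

Producers (level 1): B, K.
Following each consumer down to its lowest-level prey: B → M → I (levels 1 through 3).
All prey of I (M 2, G 3) are at level 2 or above, so I is at level 1 + 2 = 3.
Every consumer has at least one prey at level 2 or below, so none exceeds level 3.

3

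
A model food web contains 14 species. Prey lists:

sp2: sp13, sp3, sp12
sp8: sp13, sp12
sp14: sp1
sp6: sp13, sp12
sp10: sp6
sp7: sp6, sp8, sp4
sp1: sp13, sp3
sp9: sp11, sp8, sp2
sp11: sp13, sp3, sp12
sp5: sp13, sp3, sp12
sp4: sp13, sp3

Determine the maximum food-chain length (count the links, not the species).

2 links

One longest chain: sp13 → sp2 → sp9.
It has 3 species and 2 links.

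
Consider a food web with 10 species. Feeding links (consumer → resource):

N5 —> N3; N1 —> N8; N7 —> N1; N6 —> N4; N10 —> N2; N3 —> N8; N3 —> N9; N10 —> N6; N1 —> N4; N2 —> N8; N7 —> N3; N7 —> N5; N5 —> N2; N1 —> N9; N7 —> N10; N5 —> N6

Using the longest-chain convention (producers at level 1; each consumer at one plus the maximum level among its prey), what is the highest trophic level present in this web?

Producers (level 1): N8, N4, N9.
N8 → N3 → N5 → N7 gives N7 level 4.
No species has a prey at level 4, so no species reaches level 5.

4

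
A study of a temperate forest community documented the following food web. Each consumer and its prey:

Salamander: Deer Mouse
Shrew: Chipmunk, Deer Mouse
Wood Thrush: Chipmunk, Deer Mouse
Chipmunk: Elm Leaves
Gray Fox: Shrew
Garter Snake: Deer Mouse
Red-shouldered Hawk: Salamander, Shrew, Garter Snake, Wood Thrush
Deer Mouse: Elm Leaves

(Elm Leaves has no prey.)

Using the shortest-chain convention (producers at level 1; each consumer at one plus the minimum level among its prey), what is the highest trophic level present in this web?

4

Producers (level 1): Elm Leaves.
Following each consumer down to its lowest-level prey: Elm Leaves → Deer Mouse → Salamander → Red-shouldered Hawk (levels 1 through 4).
All prey of Red-shouldered Hawk (Salamander 3, Shrew 3, Garter Snake 3, Wood Thrush 3) are at level 3 or above, so Red-shouldered Hawk is at level 1 + 3 = 4.
Every consumer has at least one prey at level 3 or below, so none exceeds level 4.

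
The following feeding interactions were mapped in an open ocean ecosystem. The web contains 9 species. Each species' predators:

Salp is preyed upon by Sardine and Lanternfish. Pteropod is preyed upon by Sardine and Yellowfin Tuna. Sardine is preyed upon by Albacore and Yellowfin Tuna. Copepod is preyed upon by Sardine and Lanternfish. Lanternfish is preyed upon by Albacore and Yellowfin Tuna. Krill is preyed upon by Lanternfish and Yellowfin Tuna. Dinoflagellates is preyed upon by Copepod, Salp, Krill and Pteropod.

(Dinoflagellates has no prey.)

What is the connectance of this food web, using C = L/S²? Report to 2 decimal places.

C = 0.20

The web has S = 9 species and L = 16 feeding links.
C = L / S² = 16 / 81 = 0.1975 ≈ 0.20.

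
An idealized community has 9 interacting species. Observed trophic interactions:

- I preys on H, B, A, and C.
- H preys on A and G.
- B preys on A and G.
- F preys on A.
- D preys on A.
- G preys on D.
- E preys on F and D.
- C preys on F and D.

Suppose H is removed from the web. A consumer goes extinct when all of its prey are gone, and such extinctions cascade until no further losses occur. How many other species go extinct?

Remove H.
Every predator of it retains at least one other prey: I still has A, C, B.
No consumer loses all prey, so no secondary extinctions occur.

0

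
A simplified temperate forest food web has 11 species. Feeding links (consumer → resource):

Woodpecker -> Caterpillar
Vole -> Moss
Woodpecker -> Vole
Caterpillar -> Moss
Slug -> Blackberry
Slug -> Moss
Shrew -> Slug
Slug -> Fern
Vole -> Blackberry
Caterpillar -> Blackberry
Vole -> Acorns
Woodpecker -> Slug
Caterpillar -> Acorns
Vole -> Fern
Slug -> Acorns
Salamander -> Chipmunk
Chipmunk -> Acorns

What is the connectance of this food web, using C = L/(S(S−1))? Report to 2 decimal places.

C = 0.15

The web has S = 11 species and L = 17 feeding links.
C = L / (S(S−1)) = 17 / 110 = 0.1545 ≈ 0.15.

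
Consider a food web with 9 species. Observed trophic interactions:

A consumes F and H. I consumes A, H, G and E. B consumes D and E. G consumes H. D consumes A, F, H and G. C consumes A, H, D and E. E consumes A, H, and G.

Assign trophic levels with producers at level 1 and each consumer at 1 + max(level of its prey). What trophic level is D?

H is a producer → level 1.
A eats H (level 1); other prey at levels: F 1 → level 2.
D eats A (level 2); other prey at levels: H 1, F 1, G 2 → level 3.

Trophic level 3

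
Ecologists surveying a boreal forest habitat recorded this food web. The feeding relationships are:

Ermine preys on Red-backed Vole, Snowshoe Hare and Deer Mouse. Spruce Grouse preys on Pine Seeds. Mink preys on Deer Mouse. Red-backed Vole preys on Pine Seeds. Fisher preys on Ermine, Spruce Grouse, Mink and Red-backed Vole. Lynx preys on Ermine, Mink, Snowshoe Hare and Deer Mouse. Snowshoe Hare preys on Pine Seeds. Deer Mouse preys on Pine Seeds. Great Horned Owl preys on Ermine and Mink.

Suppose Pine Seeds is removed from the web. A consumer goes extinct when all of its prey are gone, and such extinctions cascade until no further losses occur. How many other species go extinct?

9

Remove Pine Seeds.
Round 1: Red-backed Vole (all prey gone), Spruce Grouse (all prey gone), Snowshoe Hare (all prey gone), Deer Mouse (all prey gone) → extinct.
Round 2: Mink (all prey gone), Ermine (all prey gone) → extinct.
Round 3: Great Horned Owl (all prey gone), Fisher (all prey gone), Lynx (all prey gone) → extinct.
No further losses. Total secondary extinctions: 9.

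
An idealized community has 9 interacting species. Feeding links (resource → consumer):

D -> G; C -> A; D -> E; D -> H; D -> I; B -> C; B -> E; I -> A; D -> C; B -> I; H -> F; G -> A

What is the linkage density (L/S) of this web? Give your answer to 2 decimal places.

L/S = 1.33

There are L = 12 links among S = 9 species.
L/S = 12/9 = 1.3333 ≈ 1.33.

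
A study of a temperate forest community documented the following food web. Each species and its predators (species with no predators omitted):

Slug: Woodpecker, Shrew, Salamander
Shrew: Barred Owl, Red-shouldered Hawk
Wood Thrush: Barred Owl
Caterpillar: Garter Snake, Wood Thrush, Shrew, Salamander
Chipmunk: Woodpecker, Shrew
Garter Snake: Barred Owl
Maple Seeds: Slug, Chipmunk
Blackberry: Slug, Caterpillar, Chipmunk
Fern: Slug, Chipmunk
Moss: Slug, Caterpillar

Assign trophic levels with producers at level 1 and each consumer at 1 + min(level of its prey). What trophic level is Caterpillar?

Trophic level 2

Blackberry is a producer → level 1.
Caterpillar eats Blackberry → level 2.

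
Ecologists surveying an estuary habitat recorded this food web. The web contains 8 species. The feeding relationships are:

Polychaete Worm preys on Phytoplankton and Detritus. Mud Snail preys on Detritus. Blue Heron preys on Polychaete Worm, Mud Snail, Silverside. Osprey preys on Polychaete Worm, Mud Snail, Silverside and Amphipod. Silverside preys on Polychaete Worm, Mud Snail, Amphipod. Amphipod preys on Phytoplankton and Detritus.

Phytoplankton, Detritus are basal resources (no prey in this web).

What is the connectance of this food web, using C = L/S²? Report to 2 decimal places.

The web has S = 8 species and L = 15 feeding links.
C = L / S² = 15 / 64 = 0.2344 ≈ 0.23.

C = 0.23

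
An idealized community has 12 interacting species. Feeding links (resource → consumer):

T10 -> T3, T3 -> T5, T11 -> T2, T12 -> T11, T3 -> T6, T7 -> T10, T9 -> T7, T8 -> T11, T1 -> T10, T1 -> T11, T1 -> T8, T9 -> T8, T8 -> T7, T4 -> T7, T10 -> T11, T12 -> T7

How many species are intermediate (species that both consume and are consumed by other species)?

5

Intermediate species (has both prey and predators): T8, T7, T10, T11, T3.
Count: 5.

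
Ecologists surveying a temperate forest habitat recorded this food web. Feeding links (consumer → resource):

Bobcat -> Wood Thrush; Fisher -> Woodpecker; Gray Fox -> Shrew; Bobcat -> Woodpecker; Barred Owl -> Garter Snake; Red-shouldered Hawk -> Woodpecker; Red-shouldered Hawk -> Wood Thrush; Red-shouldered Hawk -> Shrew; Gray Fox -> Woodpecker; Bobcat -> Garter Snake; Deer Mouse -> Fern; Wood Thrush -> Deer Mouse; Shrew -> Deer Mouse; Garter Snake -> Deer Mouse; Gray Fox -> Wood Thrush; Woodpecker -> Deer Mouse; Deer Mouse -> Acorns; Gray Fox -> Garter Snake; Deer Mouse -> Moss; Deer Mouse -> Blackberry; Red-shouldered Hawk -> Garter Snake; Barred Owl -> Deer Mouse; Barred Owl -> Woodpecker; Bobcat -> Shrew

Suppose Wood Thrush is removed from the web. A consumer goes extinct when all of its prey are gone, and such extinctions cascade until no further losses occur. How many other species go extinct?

0

Remove Wood Thrush.
Every predator of it retains at least one other prey: Gray Fox still has Shrew, Garter Snake, Woodpecker; Red-shouldered Hawk still has Shrew, Garter Snake, Woodpecker; Bobcat still has Shrew, Garter Snake, Woodpecker.
No consumer loses all prey, so no secondary extinctions occur.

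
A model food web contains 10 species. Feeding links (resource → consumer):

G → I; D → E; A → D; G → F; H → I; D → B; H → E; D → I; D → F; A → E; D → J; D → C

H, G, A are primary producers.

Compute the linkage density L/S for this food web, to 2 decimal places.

There are L = 12 links among S = 10 species.
L/S = 12/10 = 1.2000 ≈ 1.20.

L/S = 1.20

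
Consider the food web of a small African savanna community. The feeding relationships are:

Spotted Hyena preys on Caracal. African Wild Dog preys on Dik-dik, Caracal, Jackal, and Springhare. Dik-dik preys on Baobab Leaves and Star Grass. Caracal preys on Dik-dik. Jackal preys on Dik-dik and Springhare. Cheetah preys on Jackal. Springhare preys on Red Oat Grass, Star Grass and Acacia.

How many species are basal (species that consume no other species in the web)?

Basal species (no prey listed): Red Oat Grass, Acacia, Star Grass, Baobab Leaves.
Count: 4.

4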